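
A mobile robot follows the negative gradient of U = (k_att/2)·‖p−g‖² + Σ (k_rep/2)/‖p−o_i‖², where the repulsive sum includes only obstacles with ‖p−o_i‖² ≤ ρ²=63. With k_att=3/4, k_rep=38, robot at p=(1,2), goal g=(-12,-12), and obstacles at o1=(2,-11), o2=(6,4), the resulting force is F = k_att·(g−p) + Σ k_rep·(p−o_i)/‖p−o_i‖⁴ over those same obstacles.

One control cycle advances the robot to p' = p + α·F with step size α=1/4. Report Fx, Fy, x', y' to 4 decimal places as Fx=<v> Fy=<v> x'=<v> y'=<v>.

Fx=-9.9759 Fy=-10.5904 x'=-1.4940 y'=-0.6476

F_att = 3/4·(g−p) = 3/4·(-13,-14) = (-9.7500,-10.5000)
o1: d²=170 > ρ²=63 → inactive
o2: d²=29 ≤ ρ²=63; F_rep = 38·(-5,-2)/29² = (-0.2259,-0.0904)
F = F_att + ΣF_rep = (-9.9759,-10.5904)
p' = p + 1/4·F = (-1.4940,-0.6476)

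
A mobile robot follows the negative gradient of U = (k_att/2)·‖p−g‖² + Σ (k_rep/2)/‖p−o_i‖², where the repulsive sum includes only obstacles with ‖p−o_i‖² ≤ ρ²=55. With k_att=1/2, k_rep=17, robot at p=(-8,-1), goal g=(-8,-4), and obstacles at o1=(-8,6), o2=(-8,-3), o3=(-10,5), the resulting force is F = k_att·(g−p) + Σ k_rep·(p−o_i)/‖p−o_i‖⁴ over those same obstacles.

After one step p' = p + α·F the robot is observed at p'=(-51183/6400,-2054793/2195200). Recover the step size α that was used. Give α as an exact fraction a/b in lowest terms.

α = 1/8

F_att = 1/2·(g−p) = 1/2·(0,-3) = (0.0000,-1.5000)
o1: d²=49 ≤ ρ²=55; F_rep = 17·(0,-7)/49² = (0.0000,-0.0496)
o2: d²=4 ≤ ρ²=55; F_rep = 17·(0,2)/4² = (0.0000,2.1250)
o3: d²=40 ≤ ρ²=55; F_rep = 17·(2,-6)/40² = (0.0213,-0.0638)
F = F_att + ΣF_rep = (0.0213,0.5117)
Δp = p'−p = (0.0027,0.0640); α = Δx/Fx = (17/6400) / (17/800) = 1/8
check: Δy/Fy = (140407/2195200) / (140407/274400) = 1/8 ✓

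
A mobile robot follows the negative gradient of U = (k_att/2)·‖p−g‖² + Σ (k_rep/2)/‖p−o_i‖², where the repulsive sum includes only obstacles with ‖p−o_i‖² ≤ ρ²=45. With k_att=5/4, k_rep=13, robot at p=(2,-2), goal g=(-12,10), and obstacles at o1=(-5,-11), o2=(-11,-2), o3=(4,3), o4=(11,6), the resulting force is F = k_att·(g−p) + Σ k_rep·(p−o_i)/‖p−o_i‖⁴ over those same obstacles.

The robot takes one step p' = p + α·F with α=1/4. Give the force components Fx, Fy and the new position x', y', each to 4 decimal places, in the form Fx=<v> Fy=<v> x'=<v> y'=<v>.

F_att = 5/4·(g−p) = 5/4·(-14,12) = (-17.5000,15.0000)
o1: d²=130 > ρ²=45 → inactive
o2: d²=169 > ρ²=45 → inactive
o3: d²=29 ≤ ρ²=45; F_rep = 13·(-2,-5)/29² = (-0.0309,-0.0773)
o4: d²=145 > ρ²=45 → inactive
F = F_att + ΣF_rep = (-17.5309,14.9227)
p' = p + 1/4·F = (-2.3827,1.7307)

Fx=-17.5309 Fy=14.9227 x'=-2.3827 y'=1.7307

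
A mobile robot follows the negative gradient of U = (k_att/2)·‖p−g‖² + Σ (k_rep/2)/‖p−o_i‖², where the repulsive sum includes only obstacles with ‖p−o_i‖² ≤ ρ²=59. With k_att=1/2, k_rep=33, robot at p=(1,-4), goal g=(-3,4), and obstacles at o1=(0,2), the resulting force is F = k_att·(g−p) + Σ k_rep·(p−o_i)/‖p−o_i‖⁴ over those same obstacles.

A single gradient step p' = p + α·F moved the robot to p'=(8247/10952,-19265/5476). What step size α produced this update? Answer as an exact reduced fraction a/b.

α = 1/8

F_att = 1/2·(g−p) = 1/2·(-4,8) = (-2.0000,4.0000)
o1: d²=37 ≤ ρ²=59; F_rep = 33·(1,-6)/37² = (0.0241,-0.1446)
F = F_att + ΣF_rep = (-1.9759,3.8554)
Δp = p'−p = (-0.2470,0.4819); α = Δx/Fx = (-2705/10952) / (-2705/1369) = 1/8
check: Δy/Fy = (2639/5476) / (5278/1369) = 1/8 ✓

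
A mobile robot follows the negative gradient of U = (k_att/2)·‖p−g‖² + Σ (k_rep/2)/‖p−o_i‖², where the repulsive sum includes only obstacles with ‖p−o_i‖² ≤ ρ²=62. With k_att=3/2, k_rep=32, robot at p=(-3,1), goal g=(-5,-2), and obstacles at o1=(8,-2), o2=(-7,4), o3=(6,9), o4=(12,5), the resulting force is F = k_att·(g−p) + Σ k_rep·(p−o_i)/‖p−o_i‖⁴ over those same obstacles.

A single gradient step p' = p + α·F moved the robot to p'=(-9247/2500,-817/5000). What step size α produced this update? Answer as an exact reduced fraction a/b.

α = 1/4

F_att = 3/2·(g−p) = 3/2·(-2,-3) = (-3.0000,-4.5000)
o1: d²=130 > ρ²=62 → inactive
o2: d²=25 ≤ ρ²=62; F_rep = 32·(4,-3)/25² = (0.2048,-0.1536)
o3: d²=145 > ρ²=62 → inactive
o4: d²=241 > ρ²=62 → inactive
F = F_att + ΣF_rep = (-2.7952,-4.6536)
Δp = p'−p = (-0.6988,-1.1634); α = Δx/Fx = (-1747/2500) / (-1747/625) = 1/4
check: Δy/Fy = (-5817/5000) / (-5817/1250) = 1/4 ✓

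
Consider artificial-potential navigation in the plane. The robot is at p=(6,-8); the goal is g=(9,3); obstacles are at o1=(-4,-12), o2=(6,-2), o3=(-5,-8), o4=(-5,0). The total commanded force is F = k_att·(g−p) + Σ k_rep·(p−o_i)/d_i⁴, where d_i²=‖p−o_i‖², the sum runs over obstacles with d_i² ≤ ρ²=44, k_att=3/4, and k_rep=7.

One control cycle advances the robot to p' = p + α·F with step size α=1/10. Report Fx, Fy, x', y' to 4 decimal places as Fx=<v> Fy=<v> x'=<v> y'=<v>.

F_att = 3/4·(g−p) = 3/4·(3,11) = (2.2500,8.2500)
o1: d²=116 > ρ²=44 → inactive
o2: d²=36 ≤ ρ²=44; F_rep = 7·(0,-6)/36² = (0.0000,-0.0324)
o3: d²=121 > ρ²=44 → inactive
o4: d²=185 > ρ²=44 → inactive
F = F_att + ΣF_rep = (2.2500,8.2176)
p' = p + 1/10·F = (6.2250,-7.1782)

Fx=2.2500 Fy=8.2176 x'=6.2250 y'=-7.1782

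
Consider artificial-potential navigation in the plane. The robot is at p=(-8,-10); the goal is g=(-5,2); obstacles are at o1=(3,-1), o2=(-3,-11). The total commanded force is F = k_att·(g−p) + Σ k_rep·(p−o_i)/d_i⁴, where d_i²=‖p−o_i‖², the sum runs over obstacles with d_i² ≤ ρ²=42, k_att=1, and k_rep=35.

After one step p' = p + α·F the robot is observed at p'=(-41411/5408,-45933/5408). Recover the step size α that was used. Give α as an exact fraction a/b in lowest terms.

F_att = 1·(g−p) = 1·(3,12) = (3.0000,12.0000)
o1: d²=202 > ρ²=42 → inactive
o2: d²=26 ≤ ρ²=42; F_rep = 35·(-5,1)/26² = (-0.2589,0.0518)
F = F_att + ΣF_rep = (2.7411,12.0518)
Δp = p'−p = (0.3426,1.5065); α = Δx/Fx = (1853/5408) / (1853/676) = 1/8
check: Δy/Fy = (8147/5408) / (8147/676) = 1/8 ✓

α = 1/8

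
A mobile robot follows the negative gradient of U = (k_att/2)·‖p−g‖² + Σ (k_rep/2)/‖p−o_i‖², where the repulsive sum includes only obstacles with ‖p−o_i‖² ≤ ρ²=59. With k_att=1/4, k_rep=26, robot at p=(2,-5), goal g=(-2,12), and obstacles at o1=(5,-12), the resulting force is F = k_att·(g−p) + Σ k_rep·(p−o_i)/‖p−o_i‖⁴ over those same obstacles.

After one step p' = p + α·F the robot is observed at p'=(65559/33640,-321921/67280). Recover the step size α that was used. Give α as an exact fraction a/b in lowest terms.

α = 1/20

F_att = 1/4·(g−p) = 1/4·(-4,17) = (-1.0000,4.2500)
o1: d²=58 ≤ ρ²=59; F_rep = 26·(-3,7)/58² = (-0.0232,0.0541)
F = F_att + ΣF_rep = (-1.0232,4.3041)
Δp = p'−p = (-0.0512,0.2152); α = Δx/Fx = (-1721/33640) / (-1721/1682) = 1/20
check: Δy/Fy = (14479/67280) / (14479/3364) = 1/20 ✓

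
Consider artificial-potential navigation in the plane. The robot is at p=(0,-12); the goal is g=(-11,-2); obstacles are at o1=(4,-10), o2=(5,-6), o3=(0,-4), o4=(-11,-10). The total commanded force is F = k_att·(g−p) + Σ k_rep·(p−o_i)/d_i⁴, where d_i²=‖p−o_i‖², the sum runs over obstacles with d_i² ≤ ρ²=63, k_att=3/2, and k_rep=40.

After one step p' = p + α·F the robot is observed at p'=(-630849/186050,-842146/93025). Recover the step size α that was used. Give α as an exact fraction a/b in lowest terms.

α = 1/5

F_att = 3/2·(g−p) = 3/2·(-11,10) = (-16.5000,15.0000)
o1: d²=20 ≤ ρ²=63; F_rep = 40·(-4,-2)/20² = (-0.4000,-0.2000)
o2: d²=61 ≤ ρ²=63; F_rep = 40·(-5,-6)/61² = (-0.0537,-0.0645)
o3: d²=64 > ρ²=63 → inactive
o4: d²=125 > ρ²=63 → inactive
F = F_att + ΣF_rep = (-16.9537,14.7355)
Δp = p'−p = (-3.3907,2.9471); α = Δx/Fx = (-630849/186050) / (-630849/37210) = 1/5
check: Δy/Fy = (274154/93025) / (274154/18605) = 1/5 ✓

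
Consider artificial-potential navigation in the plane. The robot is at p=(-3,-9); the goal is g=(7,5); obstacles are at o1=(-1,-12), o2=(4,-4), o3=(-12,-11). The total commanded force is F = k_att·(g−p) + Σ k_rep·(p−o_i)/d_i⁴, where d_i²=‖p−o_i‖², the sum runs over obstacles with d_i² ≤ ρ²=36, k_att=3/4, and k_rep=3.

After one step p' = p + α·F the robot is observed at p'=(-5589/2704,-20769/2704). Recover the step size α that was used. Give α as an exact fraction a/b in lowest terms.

F_att = 3/4·(g−p) = 3/4·(10,14) = (7.5000,10.5000)
o1: d²=13 ≤ ρ²=36; F_rep = 3·(-2,3)/13² = (-0.0355,0.0533)
o2: d²=74 > ρ²=36 → inactive
o3: d²=85 > ρ²=36 → inactive
F = F_att + ΣF_rep = (7.4645,10.5533)
Δp = p'−p = (0.9331,1.3192); α = Δx/Fx = (2523/2704) / (2523/338) = 1/8
check: Δy/Fy = (3567/2704) / (3567/338) = 1/8 ✓

α = 1/8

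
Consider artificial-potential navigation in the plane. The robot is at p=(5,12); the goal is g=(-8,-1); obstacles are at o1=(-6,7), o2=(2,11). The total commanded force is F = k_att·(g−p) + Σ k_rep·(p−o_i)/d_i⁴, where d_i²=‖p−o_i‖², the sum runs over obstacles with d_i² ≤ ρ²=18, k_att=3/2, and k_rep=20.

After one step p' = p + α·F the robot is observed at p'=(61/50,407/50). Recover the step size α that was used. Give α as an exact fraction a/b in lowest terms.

α = 1/5

F_att = 3/2·(g−p) = 3/2·(-13,-13) = (-19.5000,-19.5000)
o1: d²=146 > ρ²=18 → inactive
o2: d²=10 ≤ ρ²=18; F_rep = 20·(3,1)/10² = (0.6000,0.2000)
F = F_att + ΣF_rep = (-18.9000,-19.3000)
Δp = p'−p = (-3.7800,-3.8600); α = Δx/Fx = (-189/50) / (-189/10) = 1/5
check: Δy/Fy = (-193/50) / (-193/10) = 1/5 ✓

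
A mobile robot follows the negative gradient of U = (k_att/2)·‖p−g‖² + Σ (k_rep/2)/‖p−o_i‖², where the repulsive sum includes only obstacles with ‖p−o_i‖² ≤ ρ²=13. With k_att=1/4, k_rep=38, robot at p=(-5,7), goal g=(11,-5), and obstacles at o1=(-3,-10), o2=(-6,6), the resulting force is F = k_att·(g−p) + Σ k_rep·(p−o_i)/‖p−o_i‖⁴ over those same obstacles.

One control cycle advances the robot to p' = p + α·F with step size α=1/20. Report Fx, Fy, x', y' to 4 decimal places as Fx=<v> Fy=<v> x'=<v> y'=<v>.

F_att = 1/4·(g−p) = 1/4·(16,-12) = (4.0000,-3.0000)
o1: d²=293 > ρ²=13 → inactive
o2: d²=2 ≤ ρ²=13; F_rep = 38·(1,1)/2² = (9.5000,9.5000)
F = F_att + ΣF_rep = (13.5000,6.5000)
p' = p + 1/20·F = (-4.3250,7.3250)

Fx=13.5000 Fy=6.5000 x'=-4.3250 y'=7.3250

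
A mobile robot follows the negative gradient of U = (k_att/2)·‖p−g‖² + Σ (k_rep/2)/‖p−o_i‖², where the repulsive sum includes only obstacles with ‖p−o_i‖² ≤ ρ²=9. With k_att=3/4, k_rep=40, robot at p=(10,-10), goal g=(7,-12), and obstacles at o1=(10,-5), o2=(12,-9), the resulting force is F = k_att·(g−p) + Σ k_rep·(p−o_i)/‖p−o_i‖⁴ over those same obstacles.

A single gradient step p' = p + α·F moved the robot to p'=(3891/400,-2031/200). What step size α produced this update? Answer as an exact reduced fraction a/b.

F_att = 3/4·(g−p) = 3/4·(-3,-2) = (-2.2500,-1.5000)
o1: d²=25 > ρ²=9 → inactive
o2: d²=5 ≤ ρ²=9; F_rep = 40·(-2,-1)/5² = (-3.2000,-1.6000)
F = F_att + ΣF_rep = (-5.4500,-3.1000)
Δp = p'−p = (-0.2725,-0.1550); α = Δx/Fx = (-109/400) / (-109/20) = 1/20
check: Δy/Fy = (-31/200) / (-31/10) = 1/20 ✓

α = 1/20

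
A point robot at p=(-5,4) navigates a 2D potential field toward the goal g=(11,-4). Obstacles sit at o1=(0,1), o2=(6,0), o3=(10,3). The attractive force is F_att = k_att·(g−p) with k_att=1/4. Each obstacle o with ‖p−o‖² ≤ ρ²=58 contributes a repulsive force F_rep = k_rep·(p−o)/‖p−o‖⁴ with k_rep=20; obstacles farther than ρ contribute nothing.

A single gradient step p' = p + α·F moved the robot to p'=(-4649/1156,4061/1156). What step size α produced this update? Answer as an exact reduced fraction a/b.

α = 1/4

F_att = 1/4·(g−p) = 1/4·(16,-8) = (4.0000,-2.0000)
o1: d²=34 ≤ ρ²=58; F_rep = 20·(-5,3)/34² = (-0.0865,0.0519)
o2: d²=137 > ρ²=58 → inactive
o3: d²=226 > ρ²=58 → inactive
F = F_att + ΣF_rep = (3.9135,-1.9481)
Δp = p'−p = (0.9784,-0.4870); α = Δx/Fx = (1131/1156) / (1131/289) = 1/4
check: Δy/Fy = (-563/1156) / (-563/289) = 1/4 ✓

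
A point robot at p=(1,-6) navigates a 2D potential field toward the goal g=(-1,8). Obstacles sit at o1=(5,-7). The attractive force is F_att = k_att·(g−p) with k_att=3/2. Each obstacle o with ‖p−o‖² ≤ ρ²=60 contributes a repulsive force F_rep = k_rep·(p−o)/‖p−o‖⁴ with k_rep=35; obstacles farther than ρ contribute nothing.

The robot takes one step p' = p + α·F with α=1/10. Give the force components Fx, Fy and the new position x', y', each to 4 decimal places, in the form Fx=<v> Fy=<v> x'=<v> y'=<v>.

F_att = 3/2·(g−p) = 3/2·(-2,14) = (-3.0000,21.0000)
o1: d²=17 ≤ ρ²=60; F_rep = 35·(-4,1)/17² = (-0.4844,0.1211)
F = F_att + ΣF_rep = (-3.4844,21.1211)
p' = p + 1/10·F = (0.6516,-3.8879)

Fx=-3.4844 Fy=21.1211 x'=0.6516 y'=-3.8879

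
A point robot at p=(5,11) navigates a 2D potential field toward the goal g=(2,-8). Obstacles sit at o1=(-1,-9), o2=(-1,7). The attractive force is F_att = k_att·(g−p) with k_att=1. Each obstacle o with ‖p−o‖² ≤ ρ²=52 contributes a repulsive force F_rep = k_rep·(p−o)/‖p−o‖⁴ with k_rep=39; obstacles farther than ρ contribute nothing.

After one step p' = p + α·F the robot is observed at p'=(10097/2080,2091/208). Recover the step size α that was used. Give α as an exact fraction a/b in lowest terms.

F_att = 1·(g−p) = 1·(-3,-19) = (-3.0000,-19.0000)
o1: d²=436 > ρ²=52 → inactive
o2: d²=52 ≤ ρ²=52; F_rep = 39·(6,4)/52² = (0.0865,0.0577)
F = F_att + ΣF_rep = (-2.9135,-18.9423)
Δp = p'−p = (-0.1457,-0.9471); α = Δx/Fx = (-303/2080) / (-303/104) = 1/20
check: Δy/Fy = (-197/208) / (-985/52) = 1/20 ✓

α = 1/20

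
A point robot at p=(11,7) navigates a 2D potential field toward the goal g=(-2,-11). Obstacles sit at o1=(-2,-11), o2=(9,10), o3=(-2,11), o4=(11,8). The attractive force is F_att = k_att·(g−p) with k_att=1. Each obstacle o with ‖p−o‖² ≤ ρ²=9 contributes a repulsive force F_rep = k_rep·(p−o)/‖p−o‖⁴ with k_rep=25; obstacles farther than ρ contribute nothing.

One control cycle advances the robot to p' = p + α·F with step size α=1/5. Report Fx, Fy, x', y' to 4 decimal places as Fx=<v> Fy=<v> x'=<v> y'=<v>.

Fx=-13.0000 Fy=-43.0000 x'=8.4000 y'=-1.6000

F_att = 1·(g−p) = 1·(-13,-18) = (-13.0000,-18.0000)
o1: d²=493 > ρ²=9 → inactive
o2: d²=13 > ρ²=9 → inactive
o3: d²=185 > ρ²=9 → inactive
o4: d²=1 ≤ ρ²=9; F_rep = 25·(0,-1)/1² = (0.0000,-25.0000)
F = F_att + ΣF_rep = (-13.0000,-43.0000)
p' = p + 1/5·F = (8.4000,-1.6000)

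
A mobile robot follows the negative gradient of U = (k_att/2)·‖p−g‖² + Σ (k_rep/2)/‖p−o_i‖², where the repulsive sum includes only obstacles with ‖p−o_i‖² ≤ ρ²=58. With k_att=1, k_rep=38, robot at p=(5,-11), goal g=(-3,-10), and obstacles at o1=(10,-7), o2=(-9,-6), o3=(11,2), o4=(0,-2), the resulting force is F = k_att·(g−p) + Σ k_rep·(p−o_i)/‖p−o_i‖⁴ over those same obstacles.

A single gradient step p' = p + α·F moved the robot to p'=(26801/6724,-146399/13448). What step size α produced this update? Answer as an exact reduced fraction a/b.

α = 1/8

F_att = 1·(g−p) = 1·(-8,1) = (-8.0000,1.0000)
o1: d²=41 ≤ ρ²=58; F_rep = 38·(-5,-4)/41² = (-0.1130,-0.0904)
o2: d²=221 > ρ²=58 → inactive
o3: d²=205 > ρ²=58 → inactive
o4: d²=106 > ρ²=58 → inactive
F = F_att + ΣF_rep = (-8.1130,0.9096)
Δp = p'−p = (-1.0141,0.1137); α = Δx/Fx = (-6819/6724) / (-13638/1681) = 1/8
check: Δy/Fy = (1529/13448) / (1529/1681) = 1/8 ✓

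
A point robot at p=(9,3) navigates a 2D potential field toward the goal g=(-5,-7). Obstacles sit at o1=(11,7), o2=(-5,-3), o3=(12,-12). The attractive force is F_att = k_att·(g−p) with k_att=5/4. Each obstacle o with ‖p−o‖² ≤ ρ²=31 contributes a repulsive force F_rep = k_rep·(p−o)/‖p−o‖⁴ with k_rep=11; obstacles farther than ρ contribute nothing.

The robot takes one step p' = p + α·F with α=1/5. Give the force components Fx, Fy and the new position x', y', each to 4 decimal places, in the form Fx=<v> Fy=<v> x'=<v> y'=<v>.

Fx=-17.5550 Fy=-12.6100 x'=5.4890 y'=0.4780

F_att = 5/4·(g−p) = 5/4·(-14,-10) = (-17.5000,-12.5000)
o1: d²=20 ≤ ρ²=31; F_rep = 11·(-2,-4)/20² = (-0.0550,-0.1100)
o2: d²=232 > ρ²=31 → inactive
o3: d²=234 > ρ²=31 → inactive
F = F_att + ΣF_rep = (-17.5550,-12.6100)
p' = p + 1/5·F = (5.4890,0.4780)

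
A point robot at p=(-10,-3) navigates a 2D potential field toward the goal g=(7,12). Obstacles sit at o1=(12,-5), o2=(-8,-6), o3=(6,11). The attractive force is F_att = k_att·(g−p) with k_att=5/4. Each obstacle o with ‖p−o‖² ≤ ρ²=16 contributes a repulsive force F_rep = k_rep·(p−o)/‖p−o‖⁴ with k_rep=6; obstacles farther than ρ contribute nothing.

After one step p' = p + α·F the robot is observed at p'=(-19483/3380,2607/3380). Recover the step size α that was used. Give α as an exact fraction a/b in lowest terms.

F_att = 5/4·(g−p) = 5/4·(17,15) = (21.2500,18.7500)
o1: d²=488 > ρ²=16 → inactive
o2: d²=13 ≤ ρ²=16; F_rep = 6·(-2,3)/13² = (-0.0710,0.1065)
o3: d²=452 > ρ²=16 → inactive
F = F_att + ΣF_rep = (21.1790,18.8565)
Δp = p'−p = (4.2358,3.7713); α = Δx/Fx = (14317/3380) / (14317/676) = 1/5
check: Δy/Fy = (12747/3380) / (12747/676) = 1/5 ✓

α = 1/5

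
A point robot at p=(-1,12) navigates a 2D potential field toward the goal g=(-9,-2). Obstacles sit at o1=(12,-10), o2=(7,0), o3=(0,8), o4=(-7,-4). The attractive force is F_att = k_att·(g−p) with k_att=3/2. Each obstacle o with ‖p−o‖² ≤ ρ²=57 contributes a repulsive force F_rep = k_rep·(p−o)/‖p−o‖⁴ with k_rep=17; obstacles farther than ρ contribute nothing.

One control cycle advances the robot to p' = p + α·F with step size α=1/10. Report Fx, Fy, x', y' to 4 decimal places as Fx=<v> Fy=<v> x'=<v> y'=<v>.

Fx=-12.0588 Fy=-20.7647 x'=-2.2059 y'=9.9235

F_att = 3/2·(g−p) = 3/2·(-8,-14) = (-12.0000,-21.0000)
o1: d²=653 > ρ²=57 → inactive
o2: d²=208 > ρ²=57 → inactive
o3: d²=17 ≤ ρ²=57; F_rep = 17·(-1,4)/17² = (-0.0588,0.2353)
o4: d²=292 > ρ²=57 → inactive
F = F_att + ΣF_rep = (-12.0588,-20.7647)
p' = p + 1/10·F = (-2.2059,9.9235)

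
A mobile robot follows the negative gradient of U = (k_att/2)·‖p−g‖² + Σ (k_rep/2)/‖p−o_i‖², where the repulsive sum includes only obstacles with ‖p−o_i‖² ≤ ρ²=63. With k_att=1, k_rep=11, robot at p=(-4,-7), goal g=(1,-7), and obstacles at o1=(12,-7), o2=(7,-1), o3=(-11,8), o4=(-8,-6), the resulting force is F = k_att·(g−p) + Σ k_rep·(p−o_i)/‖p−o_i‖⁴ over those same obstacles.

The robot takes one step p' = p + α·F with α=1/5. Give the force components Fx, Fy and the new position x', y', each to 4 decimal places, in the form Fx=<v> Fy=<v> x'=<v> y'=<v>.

Fx=5.1522 Fy=-0.0381 x'=-2.9696 y'=-7.0076

F_att = 1·(g−p) = 1·(5,0) = (5.0000,0.0000)
o1: d²=256 > ρ²=63 → inactive
o2: d²=157 > ρ²=63 → inactive
o3: d²=274 > ρ²=63 → inactive
o4: d²=17 ≤ ρ²=63; F_rep = 11·(4,-1)/17² = (0.1522,-0.0381)
F = F_att + ΣF_rep = (5.1522,-0.0381)
p' = p + 1/5·F = (-2.9696,-7.0076)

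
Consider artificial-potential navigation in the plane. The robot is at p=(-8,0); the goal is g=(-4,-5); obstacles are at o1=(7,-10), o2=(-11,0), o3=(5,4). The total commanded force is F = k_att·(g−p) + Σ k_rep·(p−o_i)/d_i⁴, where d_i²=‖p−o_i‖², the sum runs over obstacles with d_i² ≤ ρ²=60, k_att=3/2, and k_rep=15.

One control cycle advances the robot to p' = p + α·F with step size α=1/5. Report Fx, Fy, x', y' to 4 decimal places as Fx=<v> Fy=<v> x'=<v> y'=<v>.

Fx=6.5556 Fy=-7.5000 x'=-6.6889 y'=-1.5000

F_att = 3/2·(g−p) = 3/2·(4,-5) = (6.0000,-7.5000)
o1: d²=325 > ρ²=60 → inactive
o2: d²=9 ≤ ρ²=60; F_rep = 15·(3,0)/9² = (0.5556,0.0000)
o3: d²=185 > ρ²=60 → inactive
F = F_att + ΣF_rep = (6.5556,-7.5000)
p' = p + 1/5·F = (-6.6889,-1.5000)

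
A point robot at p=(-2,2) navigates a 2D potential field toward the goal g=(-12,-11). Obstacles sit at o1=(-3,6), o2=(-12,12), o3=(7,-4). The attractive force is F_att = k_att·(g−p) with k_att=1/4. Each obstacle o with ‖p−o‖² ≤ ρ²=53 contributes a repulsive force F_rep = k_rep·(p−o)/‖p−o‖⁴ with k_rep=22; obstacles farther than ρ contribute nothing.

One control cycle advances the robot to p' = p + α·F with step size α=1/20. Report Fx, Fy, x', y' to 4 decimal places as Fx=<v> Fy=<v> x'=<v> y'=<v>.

Fx=-2.4239 Fy=-3.5545 x'=-2.1212 y'=1.8223

F_att = 1/4·(g−p) = 1/4·(-10,-13) = (-2.5000,-3.2500)
o1: d²=17 ≤ ρ²=53; F_rep = 22·(1,-4)/17² = (0.0761,-0.3045)
o2: d²=200 > ρ²=53 → inactive
o3: d²=117 > ρ²=53 → inactive
F = F_att + ΣF_rep = (-2.4239,-3.5545)
p' = p + 1/20·F = (-2.1212,1.8223)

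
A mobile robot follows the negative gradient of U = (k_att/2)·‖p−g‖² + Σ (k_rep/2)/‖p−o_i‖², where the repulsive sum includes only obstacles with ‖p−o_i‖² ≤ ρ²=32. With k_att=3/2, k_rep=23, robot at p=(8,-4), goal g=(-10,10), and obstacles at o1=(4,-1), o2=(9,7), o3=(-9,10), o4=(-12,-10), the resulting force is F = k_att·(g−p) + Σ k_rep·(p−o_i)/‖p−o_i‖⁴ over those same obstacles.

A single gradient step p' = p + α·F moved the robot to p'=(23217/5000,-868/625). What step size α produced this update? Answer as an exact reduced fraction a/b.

α = 1/8

F_att = 3/2·(g−p) = 3/2·(-18,14) = (-27.0000,21.0000)
o1: d²=25 ≤ ρ²=32; F_rep = 23·(4,-3)/25² = (0.1472,-0.1104)
o2: d²=122 > ρ²=32 → inactive
o3: d²=485 > ρ²=32 → inactive
o4: d²=436 > ρ²=32 → inactive
F = F_att + ΣF_rep = (-26.8528,20.8896)
Δp = p'−p = (-3.3566,2.6112); α = Δx/Fx = (-16783/5000) / (-16783/625) = 1/8
check: Δy/Fy = (1632/625) / (13056/625) = 1/8 ✓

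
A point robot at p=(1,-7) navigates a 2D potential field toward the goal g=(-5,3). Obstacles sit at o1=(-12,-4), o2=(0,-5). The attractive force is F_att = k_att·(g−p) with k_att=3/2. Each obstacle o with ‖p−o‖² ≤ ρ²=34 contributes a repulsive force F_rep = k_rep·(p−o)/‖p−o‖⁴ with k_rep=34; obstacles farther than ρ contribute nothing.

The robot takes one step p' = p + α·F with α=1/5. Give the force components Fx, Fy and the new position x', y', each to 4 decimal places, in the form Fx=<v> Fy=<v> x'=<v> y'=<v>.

Fx=-7.6400 Fy=12.2800 x'=-0.5280 y'=-4.5440

F_att = 3/2·(g−p) = 3/2·(-6,10) = (-9.0000,15.0000)
o1: d²=178 > ρ²=34 → inactive
o2: d²=5 ≤ ρ²=34; F_rep = 34·(1,-2)/5² = (1.3600,-2.7200)
F = F_att + ΣF_rep = (-7.6400,12.2800)
p' = p + 1/5·F = (-0.5280,-4.5440)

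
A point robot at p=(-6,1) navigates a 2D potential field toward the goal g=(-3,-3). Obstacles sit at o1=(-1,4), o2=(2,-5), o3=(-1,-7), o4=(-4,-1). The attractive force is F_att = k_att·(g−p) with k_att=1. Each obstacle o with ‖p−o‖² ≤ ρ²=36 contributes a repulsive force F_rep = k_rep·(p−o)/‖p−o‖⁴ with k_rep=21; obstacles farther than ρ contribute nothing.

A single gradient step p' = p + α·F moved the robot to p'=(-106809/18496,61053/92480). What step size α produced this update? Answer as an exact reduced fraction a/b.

F_att = 1·(g−p) = 1·(3,-4) = (3.0000,-4.0000)
o1: d²=34 ≤ ρ²=36; F_rep = 21·(-5,-3)/34² = (-0.0908,-0.0545)
o2: d²=100 > ρ²=36 → inactive
o3: d²=89 > ρ²=36 → inactive
o4: d²=8 ≤ ρ²=36; F_rep = 21·(-2,2)/8² = (-0.6562,0.6562)
F = F_att + ΣF_rep = (2.2529,-3.3982)
Δp = p'−p = (0.2253,-0.3398); α = Δx/Fx = (4167/18496) / (20835/9248) = 1/10
check: Δy/Fy = (-31427/92480) / (-31427/9248) = 1/10 ✓

α = 1/10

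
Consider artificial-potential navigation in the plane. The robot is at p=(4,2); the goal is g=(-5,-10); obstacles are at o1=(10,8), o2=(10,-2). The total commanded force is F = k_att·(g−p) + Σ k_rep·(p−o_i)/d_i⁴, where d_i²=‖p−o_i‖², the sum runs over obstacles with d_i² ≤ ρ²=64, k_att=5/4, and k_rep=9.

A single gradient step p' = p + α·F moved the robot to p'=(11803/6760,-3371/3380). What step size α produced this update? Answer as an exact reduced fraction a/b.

F_att = 5/4·(g−p) = 5/4·(-9,-12) = (-11.2500,-15.0000)
o1: d²=72 > ρ²=64 → inactive
o2: d²=52 ≤ ρ²=64; F_rep = 9·(-6,4)/52² = (-0.0200,0.0133)
F = F_att + ΣF_rep = (-11.2700,-14.9867)
Δp = p'−p = (-2.2540,-2.9973); α = Δx/Fx = (-15237/6760) / (-15237/1352) = 1/5
check: Δy/Fy = (-10131/3380) / (-10131/676) = 1/5 ✓

α = 1/5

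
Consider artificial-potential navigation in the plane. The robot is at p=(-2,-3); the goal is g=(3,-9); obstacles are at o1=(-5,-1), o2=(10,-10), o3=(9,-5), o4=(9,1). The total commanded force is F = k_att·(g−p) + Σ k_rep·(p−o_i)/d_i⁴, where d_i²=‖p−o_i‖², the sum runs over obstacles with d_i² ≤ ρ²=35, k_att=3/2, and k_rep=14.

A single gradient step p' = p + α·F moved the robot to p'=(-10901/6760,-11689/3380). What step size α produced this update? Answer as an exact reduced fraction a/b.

α = 1/20

F_att = 3/2·(g−p) = 3/2·(5,-6) = (7.5000,-9.0000)
o1: d²=13 ≤ ρ²=35; F_rep = 14·(3,-2)/13² = (0.2485,-0.1657)
o2: d²=193 > ρ²=35 → inactive
o3: d²=125 > ρ²=35 → inactive
o4: d²=137 > ρ²=35 → inactive
F = F_att + ΣF_rep = (7.7485,-9.1657)
Δp = p'−p = (0.3874,-0.4583); α = Δx/Fx = (2619/6760) / (2619/338) = 1/20
check: Δy/Fy = (-1549/3380) / (-1549/169) = 1/20 ✓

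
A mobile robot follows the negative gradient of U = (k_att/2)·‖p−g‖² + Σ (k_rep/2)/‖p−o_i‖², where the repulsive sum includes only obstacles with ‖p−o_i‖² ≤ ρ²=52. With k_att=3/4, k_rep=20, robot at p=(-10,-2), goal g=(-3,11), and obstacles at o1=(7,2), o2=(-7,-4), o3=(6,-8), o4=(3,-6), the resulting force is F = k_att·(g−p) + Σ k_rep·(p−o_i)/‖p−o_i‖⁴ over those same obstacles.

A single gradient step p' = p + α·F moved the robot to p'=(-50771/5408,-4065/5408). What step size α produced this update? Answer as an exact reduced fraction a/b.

α = 1/8

F_att = 3/4·(g−p) = 3/4·(7,13) = (5.2500,9.7500)
o1: d²=305 > ρ²=52 → inactive
o2: d²=13 ≤ ρ²=52; F_rep = 20·(-3,2)/13² = (-0.3550,0.2367)
o3: d²=292 > ρ²=52 → inactive
o4: d²=185 > ρ²=52 → inactive
F = F_att + ΣF_rep = (4.8950,9.9867)
Δp = p'−p = (0.6119,1.2483); α = Δx/Fx = (3309/5408) / (3309/676) = 1/8
check: Δy/Fy = (6751/5408) / (6751/676) = 1/8 ✓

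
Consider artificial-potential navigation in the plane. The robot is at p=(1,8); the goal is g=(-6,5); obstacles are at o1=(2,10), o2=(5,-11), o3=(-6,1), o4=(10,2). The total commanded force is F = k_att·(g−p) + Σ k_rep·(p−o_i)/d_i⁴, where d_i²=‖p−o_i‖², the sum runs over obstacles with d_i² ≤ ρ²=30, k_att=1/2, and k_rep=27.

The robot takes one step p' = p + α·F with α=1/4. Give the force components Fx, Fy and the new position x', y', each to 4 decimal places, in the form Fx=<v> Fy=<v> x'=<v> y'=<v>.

Fx=-4.5800 Fy=-3.6600 x'=-0.1450 y'=7.0850

F_att = 1/2·(g−p) = 1/2·(-7,-3) = (-3.5000,-1.5000)
o1: d²=5 ≤ ρ²=30; F_rep = 27·(-1,-2)/5² = (-1.0800,-2.1600)
o2: d²=377 > ρ²=30 → inactive
o3: d²=98 > ρ²=30 → inactive
o4: d²=117 > ρ²=30 → inactive
F = F_att + ΣF_rep = (-4.5800,-3.6600)
p' = p + 1/4·F = (-0.1450,7.0850)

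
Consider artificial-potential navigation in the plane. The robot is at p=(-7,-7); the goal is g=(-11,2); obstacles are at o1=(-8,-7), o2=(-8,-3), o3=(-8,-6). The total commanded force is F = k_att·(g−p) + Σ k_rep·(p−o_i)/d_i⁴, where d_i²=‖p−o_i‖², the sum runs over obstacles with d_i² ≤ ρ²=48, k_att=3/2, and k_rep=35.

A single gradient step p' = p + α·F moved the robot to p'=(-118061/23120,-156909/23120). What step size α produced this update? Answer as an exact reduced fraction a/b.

F_att = 3/2·(g−p) = 3/2·(-4,9) = (-6.0000,13.5000)
o1: d²=1 ≤ ρ²=48; F_rep = 35·(1,0)/1² = (35.0000,0.0000)
o2: d²=17 ≤ ρ²=48; F_rep = 35·(1,-4)/17² = (0.1211,-0.4844)
o3: d²=2 ≤ ρ²=48; F_rep = 35·(1,-1)/2² = (8.7500,-8.7500)
F = F_att + ΣF_rep = (37.8711,4.2656)
Δp = p'−p = (1.8936,0.2133); α = Δx/Fx = (43779/23120) / (43779/1156) = 1/20
check: Δy/Fy = (4931/23120) / (4931/1156) = 1/20 ✓

α = 1/20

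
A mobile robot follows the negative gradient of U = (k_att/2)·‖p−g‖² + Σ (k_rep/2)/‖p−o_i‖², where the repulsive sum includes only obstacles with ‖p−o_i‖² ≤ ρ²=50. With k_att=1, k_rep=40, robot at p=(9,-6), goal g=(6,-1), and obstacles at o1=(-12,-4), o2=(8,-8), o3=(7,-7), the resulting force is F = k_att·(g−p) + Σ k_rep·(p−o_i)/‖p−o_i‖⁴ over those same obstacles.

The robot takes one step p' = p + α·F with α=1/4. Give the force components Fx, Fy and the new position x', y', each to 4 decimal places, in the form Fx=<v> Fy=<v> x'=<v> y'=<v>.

Fx=1.8000 Fy=9.8000 x'=9.4500 y'=-3.5500

F_att = 1·(g−p) = 1·(-3,5) = (-3.0000,5.0000)
o1: d²=445 > ρ²=50 → inactive
o2: d²=5 ≤ ρ²=50; F_rep = 40·(1,2)/5² = (1.6000,3.2000)
o3: d²=5 ≤ ρ²=50; F_rep = 40·(2,1)/5² = (3.2000,1.6000)
F = F_att + ΣF_rep = (1.8000,9.8000)
p' = p + 1/4·F = (9.4500,-3.5500)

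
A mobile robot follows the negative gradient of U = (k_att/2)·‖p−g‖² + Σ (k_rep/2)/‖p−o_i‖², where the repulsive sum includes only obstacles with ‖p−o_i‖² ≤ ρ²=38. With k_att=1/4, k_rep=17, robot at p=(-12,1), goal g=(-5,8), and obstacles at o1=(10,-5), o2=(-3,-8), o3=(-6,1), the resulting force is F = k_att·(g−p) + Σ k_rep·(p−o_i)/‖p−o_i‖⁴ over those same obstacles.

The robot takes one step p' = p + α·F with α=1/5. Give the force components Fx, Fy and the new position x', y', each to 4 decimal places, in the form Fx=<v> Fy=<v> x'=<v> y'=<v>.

Fx=1.6713 Fy=1.7500 x'=-11.6657 y'=1.3500

F_att = 1/4·(g−p) = 1/4·(7,7) = (1.7500,1.7500)
o1: d²=520 > ρ²=38 → inactive
o2: d²=162 > ρ²=38 → inactive
o3: d²=36 ≤ ρ²=38; F_rep = 17·(-6,0)/36² = (-0.0787,0.0000)
F = F_att + ΣF_rep = (1.6713,1.7500)
p' = p + 1/5·F = (-11.6657,1.3500)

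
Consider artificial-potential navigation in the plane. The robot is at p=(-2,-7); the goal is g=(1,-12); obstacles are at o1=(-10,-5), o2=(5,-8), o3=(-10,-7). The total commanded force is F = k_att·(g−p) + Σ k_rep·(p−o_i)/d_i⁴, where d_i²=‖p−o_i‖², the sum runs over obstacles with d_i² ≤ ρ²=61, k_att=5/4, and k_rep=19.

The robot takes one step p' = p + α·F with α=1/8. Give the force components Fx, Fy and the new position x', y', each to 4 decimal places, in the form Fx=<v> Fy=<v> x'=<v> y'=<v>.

F_att = 5/4·(g−p) = 5/4·(3,-5) = (3.7500,-6.2500)
o1: d²=68 > ρ²=61 → inactive
o2: d²=50 ≤ ρ²=61; F_rep = 19·(-7,1)/50² = (-0.0532,0.0076)
o3: d²=64 > ρ²=61 → inactive
F = F_att + ΣF_rep = (3.6968,-6.2424)
p' = p + 1/8·F = (-1.5379,-7.7803)

Fx=3.6968 Fy=-6.2424 x'=-1.5379 y'=-7.7803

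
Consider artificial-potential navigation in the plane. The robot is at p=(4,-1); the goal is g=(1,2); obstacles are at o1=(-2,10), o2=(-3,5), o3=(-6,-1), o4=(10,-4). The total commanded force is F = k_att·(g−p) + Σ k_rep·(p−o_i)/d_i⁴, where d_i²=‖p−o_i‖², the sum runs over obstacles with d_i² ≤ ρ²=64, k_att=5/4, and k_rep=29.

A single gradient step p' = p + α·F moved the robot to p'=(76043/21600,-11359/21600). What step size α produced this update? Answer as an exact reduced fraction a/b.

α = 1/8

F_att = 5/4·(g−p) = 5/4·(-3,3) = (-3.7500,3.7500)
o1: d²=157 > ρ²=64 → inactive
o2: d²=85 > ρ²=64 → inactive
o3: d²=100 > ρ²=64 → inactive
o4: d²=45 ≤ ρ²=64; F_rep = 29·(-6,3)/45² = (-0.0859,0.0430)
F = F_att + ΣF_rep = (-3.8359,3.7930)
Δp = p'−p = (-0.4795,0.4741); α = Δx/Fx = (-10357/21600) / (-10357/2700) = 1/8
check: Δy/Fy = (10241/21600) / (10241/2700) = 1/8 ✓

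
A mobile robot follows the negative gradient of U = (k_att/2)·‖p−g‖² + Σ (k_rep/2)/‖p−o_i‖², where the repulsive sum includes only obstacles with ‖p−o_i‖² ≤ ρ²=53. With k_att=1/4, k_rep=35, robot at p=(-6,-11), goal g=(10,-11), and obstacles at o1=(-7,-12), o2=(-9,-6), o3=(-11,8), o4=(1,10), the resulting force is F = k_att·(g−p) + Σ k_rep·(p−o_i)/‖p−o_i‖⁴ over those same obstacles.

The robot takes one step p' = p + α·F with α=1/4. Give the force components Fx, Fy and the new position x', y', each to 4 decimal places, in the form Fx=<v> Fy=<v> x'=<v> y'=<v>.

Fx=12.8408 Fy=8.5986 x'=-2.7898 y'=-8.8503

F_att = 1/4·(g−p) = 1/4·(16,0) = (4.0000,0.0000)
o1: d²=2 ≤ ρ²=53; F_rep = 35·(1,1)/2² = (8.7500,8.7500)
o2: d²=34 ≤ ρ²=53; F_rep = 35·(3,-5)/34² = (0.0908,-0.1514)
o3: d²=386 > ρ²=53 → inactive
o4: d²=490 > ρ²=53 → inactive
F = F_att + ΣF_rep = (12.8408,8.5986)
p' = p + 1/4·F = (-2.7898,-8.8503)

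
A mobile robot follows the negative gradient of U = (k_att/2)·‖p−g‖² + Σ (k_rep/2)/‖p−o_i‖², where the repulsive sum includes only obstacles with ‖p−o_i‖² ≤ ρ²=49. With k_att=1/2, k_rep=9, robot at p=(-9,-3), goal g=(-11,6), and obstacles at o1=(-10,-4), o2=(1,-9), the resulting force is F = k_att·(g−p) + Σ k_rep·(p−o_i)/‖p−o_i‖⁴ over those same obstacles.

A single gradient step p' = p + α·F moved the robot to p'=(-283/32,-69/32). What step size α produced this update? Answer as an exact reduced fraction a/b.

α = 1/8

F_att = 1/2·(g−p) = 1/2·(-2,9) = (-1.0000,4.5000)
o1: d²=2 ≤ ρ²=49; F_rep = 9·(1,1)/2² = (2.2500,2.2500)
o2: d²=136 > ρ²=49 → inactive
F = F_att + ΣF_rep = (1.2500,6.7500)
Δp = p'−p = (0.1562,0.8438); α = Δx/Fx = (5/32) / (5/4) = 1/8
check: Δy/Fy = (27/32) / (27/4) = 1/8 ✓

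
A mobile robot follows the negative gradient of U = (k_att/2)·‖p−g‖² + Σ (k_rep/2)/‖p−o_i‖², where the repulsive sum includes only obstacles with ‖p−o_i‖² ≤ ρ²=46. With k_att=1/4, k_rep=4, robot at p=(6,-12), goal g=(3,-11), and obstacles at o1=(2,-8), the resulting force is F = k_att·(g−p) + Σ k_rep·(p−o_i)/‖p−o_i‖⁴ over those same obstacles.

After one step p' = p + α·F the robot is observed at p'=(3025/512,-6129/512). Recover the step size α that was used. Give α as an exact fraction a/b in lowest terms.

F_att = 1/4·(g−p) = 1/4·(-3,1) = (-0.7500,0.2500)
o1: d²=32 ≤ ρ²=46; F_rep = 4·(4,-4)/32² = (0.0156,-0.0156)
F = F_att + ΣF_rep = (-0.7344,0.2344)
Δp = p'−p = (-0.0918,0.0293); α = Δx/Fx = (-47/512) / (-47/64) = 1/8
check: Δy/Fy = (15/512) / (15/64) = 1/8 ✓

α = 1/8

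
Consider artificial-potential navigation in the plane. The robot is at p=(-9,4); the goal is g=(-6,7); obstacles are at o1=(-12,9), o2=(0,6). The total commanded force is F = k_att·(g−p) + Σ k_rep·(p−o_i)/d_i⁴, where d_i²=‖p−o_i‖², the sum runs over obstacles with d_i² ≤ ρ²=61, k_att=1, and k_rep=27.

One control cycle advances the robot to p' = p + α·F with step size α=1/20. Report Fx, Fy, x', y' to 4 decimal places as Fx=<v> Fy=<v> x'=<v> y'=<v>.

Fx=3.0701 Fy=2.8832 x'=-8.8465 y'=4.1442

F_att = 1·(g−p) = 1·(3,3) = (3.0000,3.0000)
o1: d²=34 ≤ ρ²=61; F_rep = 27·(3,-5)/34² = (0.0701,-0.1168)
o2: d²=85 > ρ²=61 → inactive
F = F_att + ΣF_rep = (3.0701,2.8832)
p' = p + 1/20·F = (-8.8465,4.1442)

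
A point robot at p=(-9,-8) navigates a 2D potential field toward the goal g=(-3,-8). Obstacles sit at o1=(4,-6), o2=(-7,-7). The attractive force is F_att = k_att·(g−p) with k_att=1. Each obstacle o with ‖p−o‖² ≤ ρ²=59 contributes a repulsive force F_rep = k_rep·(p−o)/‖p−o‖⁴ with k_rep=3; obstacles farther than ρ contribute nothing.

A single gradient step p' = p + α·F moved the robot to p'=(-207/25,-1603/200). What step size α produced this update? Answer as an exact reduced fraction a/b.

F_att = 1·(g−p) = 1·(6,0) = (6.0000,0.0000)
o1: d²=173 > ρ²=59 → inactive
o2: d²=5 ≤ ρ²=59; F_rep = 3·(-2,-1)/5² = (-0.2400,-0.1200)
F = F_att + ΣF_rep = (5.7600,-0.1200)
Δp = p'−p = (0.7200,-0.0150); α = Δx/Fx = (18/25) / (144/25) = 1/8
check: Δy/Fy = (-3/200) / (-3/25) = 1/8 ✓

α = 1/8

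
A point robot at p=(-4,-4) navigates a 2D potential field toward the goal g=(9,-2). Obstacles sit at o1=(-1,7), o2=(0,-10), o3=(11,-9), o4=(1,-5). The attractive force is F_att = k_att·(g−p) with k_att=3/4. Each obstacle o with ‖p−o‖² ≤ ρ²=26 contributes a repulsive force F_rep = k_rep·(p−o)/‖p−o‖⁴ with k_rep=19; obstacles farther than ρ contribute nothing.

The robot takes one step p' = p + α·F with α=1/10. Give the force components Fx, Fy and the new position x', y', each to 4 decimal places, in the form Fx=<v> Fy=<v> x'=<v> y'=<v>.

F_att = 3/4·(g−p) = 3/4·(13,2) = (9.7500,1.5000)
o1: d²=130 > ρ²=26 → inactive
o2: d²=52 > ρ²=26 → inactive
o3: d²=250 > ρ²=26 → inactive
o4: d²=26 ≤ ρ²=26; F_rep = 19·(-5,1)/26² = (-0.1405,0.0281)
F = F_att + ΣF_rep = (9.6095,1.5281)
p' = p + 1/10·F = (-3.0391,-3.8472)

Fx=9.6095 Fy=1.5281 x'=-3.0391 y'=-3.8472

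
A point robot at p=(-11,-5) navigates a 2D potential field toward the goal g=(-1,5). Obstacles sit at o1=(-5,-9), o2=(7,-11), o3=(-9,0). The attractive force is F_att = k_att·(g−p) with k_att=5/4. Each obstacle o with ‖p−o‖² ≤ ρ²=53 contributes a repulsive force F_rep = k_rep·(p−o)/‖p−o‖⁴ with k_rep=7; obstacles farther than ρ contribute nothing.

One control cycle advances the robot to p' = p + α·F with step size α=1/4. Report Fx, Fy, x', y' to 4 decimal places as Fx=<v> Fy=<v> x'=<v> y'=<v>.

F_att = 5/4·(g−p) = 5/4·(10,10) = (12.5000,12.5000)
o1: d²=52 ≤ ρ²=53; F_rep = 7·(-6,4)/52² = (-0.0155,0.0104)
o2: d²=360 > ρ²=53 → inactive
o3: d²=29 ≤ ρ²=53; F_rep = 7·(-2,-5)/29² = (-0.0166,-0.0416)
F = F_att + ΣF_rep = (12.4678,12.4687)
p' = p + 1/4·F = (-7.8830,-1.8828)

Fx=12.4678 Fy=12.4687 x'=-7.8830 y'=-1.8828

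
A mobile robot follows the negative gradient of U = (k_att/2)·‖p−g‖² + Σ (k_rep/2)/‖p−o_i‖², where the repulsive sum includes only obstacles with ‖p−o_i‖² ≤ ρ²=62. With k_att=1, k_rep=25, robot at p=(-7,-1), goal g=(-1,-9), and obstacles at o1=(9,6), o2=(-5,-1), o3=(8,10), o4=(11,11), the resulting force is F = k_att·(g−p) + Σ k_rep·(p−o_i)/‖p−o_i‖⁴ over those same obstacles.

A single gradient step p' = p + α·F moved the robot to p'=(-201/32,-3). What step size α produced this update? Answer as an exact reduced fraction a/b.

F_att = 1·(g−p) = 1·(6,-8) = (6.0000,-8.0000)
o1: d²=305 > ρ²=62 → inactive
o2: d²=4 ≤ ρ²=62; F_rep = 25·(-2,0)/4² = (-3.1250,0.0000)
o3: d²=346 > ρ²=62 → inactive
o4: d²=468 > ρ²=62 → inactive
F = F_att + ΣF_rep = (2.8750,-8.0000)
Δp = p'−p = (0.7188,-2.0000); α = Δx/Fx = (23/32) / (23/8) = 1/4
check: Δy/Fy = (-2) / (-8) = 1/4 ✓

α = 1/4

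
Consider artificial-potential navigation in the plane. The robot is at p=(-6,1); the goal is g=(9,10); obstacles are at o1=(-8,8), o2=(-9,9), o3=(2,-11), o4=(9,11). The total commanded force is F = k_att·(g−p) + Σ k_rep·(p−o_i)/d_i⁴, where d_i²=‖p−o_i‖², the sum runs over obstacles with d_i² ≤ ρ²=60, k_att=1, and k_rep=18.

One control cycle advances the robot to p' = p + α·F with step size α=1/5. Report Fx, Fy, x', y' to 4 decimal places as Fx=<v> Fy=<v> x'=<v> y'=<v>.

Fx=15.0128 Fy=8.9551 x'=-2.9974 y'=2.7910

F_att = 1·(g−p) = 1·(15,9) = (15.0000,9.0000)
o1: d²=53 ≤ ρ²=60; F_rep = 18·(2,-7)/53² = (0.0128,-0.0449)
o2: d²=73 > ρ²=60 → inactive
o3: d²=208 > ρ²=60 → inactive
o4: d²=325 > ρ²=60 → inactive
F = F_att + ΣF_rep = (15.0128,8.9551)
p' = p + 1/5·F = (-2.9974,2.7910)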